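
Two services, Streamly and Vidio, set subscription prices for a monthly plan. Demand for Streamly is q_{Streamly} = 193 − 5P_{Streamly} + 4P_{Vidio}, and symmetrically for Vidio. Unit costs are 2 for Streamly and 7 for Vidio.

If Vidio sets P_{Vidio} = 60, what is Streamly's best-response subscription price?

44.3

Streamly's profit: π = (P_{Streamly} − 2)(193 − 5P_{Streamly} + 4P_{Vidio}).
∂π/∂P_{Streamly} = 203 − 10P_{Streamly} + 4P_{Vidio} = 0 ⇒ P_{Streamly} = 20.3 + 0.4P_{Vidio}.
At P_{Vidio} = 60: P_{Streamly} = 20.3 + 0.4·60 = 44.3.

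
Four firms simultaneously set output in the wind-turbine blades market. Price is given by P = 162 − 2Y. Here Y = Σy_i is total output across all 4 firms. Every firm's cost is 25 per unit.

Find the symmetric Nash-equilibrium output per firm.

13.7

A representative firm's profit is π_i = y_i(162 − 2Y) − 25y_i, with Y = y_i + Σ_{j≠i} y_j.
First-order condition: 137 − 4y_i − 2Σ_{j≠i} y_j = 0.
In a symmetric equilibrium every firm chooses the same y, so Σ_{j≠i} y_j = 3y. The condition becomes 137 − 10y = 0, giving y = 137/10 = 13.7.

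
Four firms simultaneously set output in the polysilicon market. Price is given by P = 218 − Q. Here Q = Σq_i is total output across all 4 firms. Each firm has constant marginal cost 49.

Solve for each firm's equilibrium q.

33.8

A representative firm's profit is π_i = q_i(218 − Q) − 49q_i, with Q = q_i + Σ_{j≠i} q_j.
First-order condition: 169 − 2q_i − Σ_{j≠i} q_j = 0.
In a symmetric equilibrium every firm chooses the same q, so Σ_{j≠i} q_j = 3q. The condition becomes 169 − 5q = 0, giving q = 169/5 = 33.8.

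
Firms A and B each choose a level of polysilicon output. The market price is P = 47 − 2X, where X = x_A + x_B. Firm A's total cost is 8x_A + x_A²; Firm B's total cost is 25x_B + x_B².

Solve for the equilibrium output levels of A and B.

Firm A's profit: π = x_A(47 − 2(x_A + x_B)) − 8x_A − x_A².
∂π/∂x_A = 39 − 6x_A − 2x_B = 0, so x_A = 6.5 − (1/3)x_B.
By the same steps for B: x_B = 11/3 − (1/3)x_A.
Substituting the second reaction function into the first: x_A = 6.5 − (1/3)(11/3 − (1/3)x_A), which gives (8/9)x_A = 95/18 ⇒ x_A = 5.9375.
Then x_B = 11/3 − (1/3)·5.9375 = 1.6875.

5.9375, 1.6875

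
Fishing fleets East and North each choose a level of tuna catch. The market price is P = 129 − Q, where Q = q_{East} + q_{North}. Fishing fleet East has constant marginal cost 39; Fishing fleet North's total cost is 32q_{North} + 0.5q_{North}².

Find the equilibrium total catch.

Fishing fleet East's profit: π = q_{East}(129 − (q_{East} + q_{North})) − 39q_{East}.
∂π/∂q_{East} = 90 − 2q_{East} − q_{North} = 0, so q_{East} = 45 − 0.5q_{North}.
For North: ∂π/∂q_{North} = 97 − 3q_{North} − q_{East} = 0 ⇒ q_{North} = 97/3 − (1/3)q_{East}.
Plugging q_{North} into East's best response: q_{East} = 45 − 0.5(97/3 − (1/3)q_{East}) ⇒ (5/6)q_{East} = 173/6, so q_{East} = 34.6.
Then q_{North} = 97/3 − (1/3)·34.6 = 20.8.
Total catch: 34.6 + 20.8 = 55.4.

55.4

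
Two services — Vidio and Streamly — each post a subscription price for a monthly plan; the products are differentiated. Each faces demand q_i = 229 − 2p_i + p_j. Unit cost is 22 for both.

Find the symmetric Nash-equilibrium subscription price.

Vidio's profit: π = (p_{Vidio} − 22)(229 − 2p_{Vidio} + p_{Streamly}).
∂π/∂p_{Vidio} = 273 − 4p_{Vidio} + p_{Streamly} = 0 ⇒ p_{Vidio} = 68.25 + 0.25p_{Streamly}.
The game is symmetric, so in equilibrium p_{Streamly} = p_{Vidio}: the reaction function gives 0.75p_{Vidio} = 68.25, hence p_{Vidio} = 91.

91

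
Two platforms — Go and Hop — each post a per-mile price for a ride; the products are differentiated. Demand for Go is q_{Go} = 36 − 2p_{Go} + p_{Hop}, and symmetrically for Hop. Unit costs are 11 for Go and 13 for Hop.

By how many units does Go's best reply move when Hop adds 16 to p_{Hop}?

Go's profit: π = (p_{Go} − 11)(36 − 2p_{Go} + p_{Hop}).
∂π/∂p_{Go} = 58 − 4p_{Go} + p_{Hop} = 0 ⇒ p_{Go} = 14.5 + 0.25p_{Hop}.
The reaction-function slope is 0.25, so a 16-unit rise in p_{Hop} moves p_{Go} by 0.25 × 16 = 4. Go's best response rises — the actions are strategic complements.

4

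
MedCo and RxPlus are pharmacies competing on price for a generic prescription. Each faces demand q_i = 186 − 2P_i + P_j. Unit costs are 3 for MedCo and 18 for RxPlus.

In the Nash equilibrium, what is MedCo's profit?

7938

MedCo's profit: π = (P_{MedCo} − 3)(186 − 2P_{MedCo} + P_{RxPlus}).
∂π/∂P_{MedCo} = 192 − 4P_{MedCo} + P_{RxPlus} = 0 ⇒ P_{MedCo} = 48 + 0.25P_{RxPlus}.
Similarly P_{RxPlus} = 55.5 + 0.25P_{MedCo}.
Plugging P_{RxPlus} into MedCo's best response: P_{MedCo} = 48 + 0.25(55.5 + 0.25P_{MedCo}) ⇒ 0.9375P_{MedCo} = 61.875, so P_{MedCo} = 66.
Then P_{RxPlus} = 55.5 + 0.25·66 = 72.
q_{MedCo} = 186 − 2·66 + 72 = 126.
Profit = (66 − 3)·126 = 7938.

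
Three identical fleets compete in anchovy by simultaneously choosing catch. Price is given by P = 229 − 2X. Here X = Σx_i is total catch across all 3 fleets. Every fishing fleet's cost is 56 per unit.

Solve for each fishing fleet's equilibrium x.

21.625

A representative fishing fleet's profit is π_i = x_i(229 − 2X) − 56x_i, with X = x_i + Σ_{j≠i} x_j.
First-order condition: 173 − 4x_i − 2Σ_{j≠i} x_j = 0.
Imposing symmetry (x_j = x for all j) turns Σ_{j≠i} x_j into 2x, so 173 = 8x and x = 21.625.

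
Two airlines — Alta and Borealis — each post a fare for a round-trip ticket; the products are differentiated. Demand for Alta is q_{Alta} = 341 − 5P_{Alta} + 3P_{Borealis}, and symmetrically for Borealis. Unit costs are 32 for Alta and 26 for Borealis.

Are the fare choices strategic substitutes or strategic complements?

Alta's profit: π = (P_{Alta} − 32)(341 − 5P_{Alta} + 3P_{Borealis}).
∂π/∂P_{Alta} = 501 − 10P_{Alta} + 3P_{Borealis} = 0 ⇒ P_{Alta} = 50.1 + 0.3P_{Borealis}.
The best-response slope dP_{Alta}/dP_{Borealis} = 0.3 > 0: the reaction function is upward-sloping, so the choices are strategic complements.

strategic complements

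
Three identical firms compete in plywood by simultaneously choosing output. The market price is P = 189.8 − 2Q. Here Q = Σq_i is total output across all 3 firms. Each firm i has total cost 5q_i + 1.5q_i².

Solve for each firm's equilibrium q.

16.8

A representative firm's profit is π_i = q_i(189.8 − 2Q) − 5q_i − 1.5q_i², with Q = q_i + Σ_{j≠i} q_j.
First-order condition: 184.8 − 7q_i − 2Σ_{j≠i} q_j = 0.
In a symmetric equilibrium every firm chooses the same q, so Σ_{j≠i} q_j = 2q. The condition becomes 184.8 − 11q = 0, giving q = 184.8/11 = 16.8.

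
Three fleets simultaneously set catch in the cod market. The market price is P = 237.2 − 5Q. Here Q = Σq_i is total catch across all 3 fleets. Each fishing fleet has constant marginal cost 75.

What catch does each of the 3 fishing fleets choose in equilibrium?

8.11

A representative fishing fleet's profit is π_i = q_i(237.2 − 5Q) − 75q_i, with Q = q_i + Σ_{j≠i} q_j.
First-order condition: 162.2 − 10q_i − 5Σ_{j≠i} q_j = 0.
With identical fishing fleets, set every q_j = q: then 162.2 − 10q − 10q = 0, i.e. q = 162.2/20 = 8.11.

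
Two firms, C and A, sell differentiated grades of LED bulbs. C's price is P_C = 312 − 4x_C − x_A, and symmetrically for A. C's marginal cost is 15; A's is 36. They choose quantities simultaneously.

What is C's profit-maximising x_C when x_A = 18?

34.875

Firm C's profit: π = x_C(312 − 4x_C − x_A) − 15x_C.
∂π/∂x_C = 297 − 8x_C − x_A = 0 ⇒ x_C = 37.125 − 0.125x_A.
At x_A = 18: x_C = 37.125 − 0.125·18 = 34.875.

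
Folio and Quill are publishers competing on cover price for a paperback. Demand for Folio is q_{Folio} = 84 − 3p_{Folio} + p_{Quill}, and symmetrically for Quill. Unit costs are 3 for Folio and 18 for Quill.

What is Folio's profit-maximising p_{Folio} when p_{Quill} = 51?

Folio's profit: π = (p_{Folio} − 3)(84 − 3p_{Folio} + p_{Quill}).
∂π/∂p_{Folio} = 93 − 6p_{Folio} + p_{Quill} = 0 ⇒ p_{Folio} = 15.5 + (1/6)p_{Quill}.
At p_{Quill} = 51: p_{Folio} = 15.5 + (1/6)·51 = 24.

24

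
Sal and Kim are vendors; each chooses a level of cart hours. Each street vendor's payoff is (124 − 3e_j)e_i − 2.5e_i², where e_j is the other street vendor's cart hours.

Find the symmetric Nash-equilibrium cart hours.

Sal's payoff is (124 − 3e_K)e_S − 2.5e_S².
∂π/∂e_S = 124 − 3e_K − 5e_S = 0, so e_S = 24.8 − 0.6e_K.
By symmetry e_K = e_S; substituting into the reaction function, 1.6e_S = 24.8 and e_S = 15.5.

15.5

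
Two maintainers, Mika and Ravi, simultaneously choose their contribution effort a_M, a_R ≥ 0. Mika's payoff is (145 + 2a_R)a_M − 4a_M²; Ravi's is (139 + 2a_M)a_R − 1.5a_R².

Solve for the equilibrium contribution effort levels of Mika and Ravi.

Expanding Mika's payoff: 145a_M + 2a_Ra_M − 4a_M².
∂π/∂a_M = 145 + 2a_R − 8a_M = 0, so a_M = 18.125 + 0.25a_R.
Likewise for Ravi: a_R = 139/3 + (2/3)a_M.
Substituting the second reaction function into the first: a_M = 18.125 + 0.25(139/3 + (2/3)a_M), which gives (5/6)a_M = 713/24 ⇒ a_M = 35.65.
Then a_R = 139/3 + (2/3)·35.65 = 70.1.

35.65, 70.1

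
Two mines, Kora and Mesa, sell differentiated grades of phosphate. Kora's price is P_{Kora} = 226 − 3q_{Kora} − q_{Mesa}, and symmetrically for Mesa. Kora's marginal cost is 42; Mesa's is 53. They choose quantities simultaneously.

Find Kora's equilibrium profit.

Mine Kora's profit: π = q_{Kora}(226 − 3q_{Kora} − q_{Mesa}) − 42q_{Kora}.
∂π/∂q_{Kora} = 184 − 6q_{Kora} − q_{Mesa} = 0 ⇒ q_{Kora} = 92/3 − (1/6)q_{Mesa}.
Similarly q_{Mesa} = 173/6 − (1/6)q_{Kora}.
Solving the two reaction functions simultaneously: (1 − (−1/6)(−1/6))q_{Kora} = 92/3 − (1/6)·(173/6), so (35/36)q_{Kora} = 931/36 and q_{Kora} = 26.6.
Then q_{Mesa} = 173/6 − (1/6)·26.6 = 24.4.
P_{Kora} = 226 − 3·26.6 − 24.4 = 121.8.
Profit = (121.8 − 42)·26.6 = 2122.68.

2122.68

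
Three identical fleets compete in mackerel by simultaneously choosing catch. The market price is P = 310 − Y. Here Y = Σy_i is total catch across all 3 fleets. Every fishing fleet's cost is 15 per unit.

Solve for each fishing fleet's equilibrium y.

A representative fishing fleet's profit is π_i = y_i(310 − Y) − 15y_i, with Y = y_i + Σ_{j≠i} y_j.
First-order condition: 295 − 2y_i − Σ_{j≠i} y_j = 0.
Imposing symmetry (y_j = y for all j) turns Σ_{j≠i} y_j into 2y, so 295 = 4y and y = 73.75.

73.75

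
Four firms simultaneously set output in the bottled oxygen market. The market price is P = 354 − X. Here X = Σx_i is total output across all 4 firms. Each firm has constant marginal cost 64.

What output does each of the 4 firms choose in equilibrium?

58

A representative firm's profit is π_i = x_i(354 − X) − 64x_i, with X = x_i + Σ_{j≠i} x_j.
First-order condition: 290 − 2x_i − Σ_{j≠i} x_j = 0.
With identical firms, set every x_j = x: then 290 − 2x − 3x = 0, i.e. x = 290/5 = 58.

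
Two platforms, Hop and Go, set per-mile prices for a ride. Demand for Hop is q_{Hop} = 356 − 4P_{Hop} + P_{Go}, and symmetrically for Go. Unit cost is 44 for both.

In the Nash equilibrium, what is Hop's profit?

Hop's profit: π = (P_{Hop} − 44)(356 − 4P_{Hop} + P_{Go}).
∂π/∂P_{Hop} = 532 − 8P_{Hop} + P_{Go} = 0 ⇒ P_{Hop} = 66.5 + 0.125P_{Go}.
Setting P_{Hop} = P_{Go} in the reaction function: P_{Hop} = 66.5 + 0.125P_{Hop}, so P_{Hop} = 66.5 / 0.875 = 76.
q_{Hop} = 356 − 4·76 + 76 = 128.
Profit = (76 − 44)·128 = 4096.

4096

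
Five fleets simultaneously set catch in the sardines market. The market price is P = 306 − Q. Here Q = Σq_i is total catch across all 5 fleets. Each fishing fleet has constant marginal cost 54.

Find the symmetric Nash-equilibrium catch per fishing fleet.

42

A representative fishing fleet's profit is π_i = q_i(306 − Q) − 54q_i, with Q = q_i + Σ_{j≠i} q_j.
First-order condition: 252 − 2q_i − Σ_{j≠i} q_j = 0.
With identical fishing fleets, set every q_j = q: then 252 − 2q − 4q = 0, i.e. q = 252/6 = 42.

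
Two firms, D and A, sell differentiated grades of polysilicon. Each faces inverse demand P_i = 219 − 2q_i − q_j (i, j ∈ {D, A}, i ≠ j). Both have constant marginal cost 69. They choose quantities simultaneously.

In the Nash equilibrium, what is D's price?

129

Firm D's profit: π = q_D(219 − 2q_D − q_A) − 69q_D.
∂π/∂q_D = 150 − 4q_D − q_A = 0 ⇒ q_D = 37.5 − 0.25q_A.
The game is symmetric, so in equilibrium q_A = q_D: the reaction function gives 1.25q_D = 37.5, hence q_D = 30.
P_D = 219 − 2·30 − 30 = 129.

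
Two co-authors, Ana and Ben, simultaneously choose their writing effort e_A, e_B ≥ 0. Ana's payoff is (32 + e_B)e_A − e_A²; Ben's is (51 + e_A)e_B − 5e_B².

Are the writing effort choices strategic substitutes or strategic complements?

strategic complements

Expanding Ana's payoff: 32e_A + e_Be_A − e_A².
∂π/∂e_A = 32 + e_B − 2e_A = 0, so e_A = 16 + 0.5e_B.
The best-response slope de_A/de_B = 0.5 > 0: the reaction function is upward-sloping, so the choices are strategic complements.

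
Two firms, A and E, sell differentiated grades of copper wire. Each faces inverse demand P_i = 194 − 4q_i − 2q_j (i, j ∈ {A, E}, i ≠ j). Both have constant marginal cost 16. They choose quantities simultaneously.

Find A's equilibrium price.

Firm A's profit: π = q_A(194 − 4q_A − 2q_E) − 16q_A.
∂π/∂q_A = 178 − 8q_A − 2q_E = 0 ⇒ q_A = 22.25 − 0.25q_E.
By symmetry q_E = q_A; substituting into the reaction function, 1.25q_A = 22.25 and q_A = 17.8.
P_A = 194 − 4·17.8 − 2·17.8 = 87.2.

87.2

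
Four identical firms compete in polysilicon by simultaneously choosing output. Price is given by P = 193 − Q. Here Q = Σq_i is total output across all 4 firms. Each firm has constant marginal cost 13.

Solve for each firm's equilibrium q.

A representative firm's profit is π_i = q_i(193 − Q) − 13q_i, with Q = q_i + Σ_{j≠i} q_j.
First-order condition: 180 − 2q_i − Σ_{j≠i} q_j = 0.
Imposing symmetry (q_j = q for all j) turns Σ_{j≠i} q_j into 3q, so 180 = 5q and q = 36.

36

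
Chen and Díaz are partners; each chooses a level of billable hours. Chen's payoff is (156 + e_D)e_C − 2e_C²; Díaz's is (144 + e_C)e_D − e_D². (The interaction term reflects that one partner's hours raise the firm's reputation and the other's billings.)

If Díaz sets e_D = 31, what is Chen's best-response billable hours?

46.75

Expanding Chen's payoff: 156e_C + e_De_C − 2e_C².
∂π/∂e_C = 156 + e_D − 4e_C = 0, so e_C = 39 + 0.25e_D.
At e_D = 31: e_C = 39 + 0.25·31 = 46.75.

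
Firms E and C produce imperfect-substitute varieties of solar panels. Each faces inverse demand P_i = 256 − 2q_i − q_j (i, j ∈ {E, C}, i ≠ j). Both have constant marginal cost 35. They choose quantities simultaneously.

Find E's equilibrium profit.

3907.28

Firm E's profit: π = q_E(256 − 2q_E − q_C) − 35q_E.
∂π/∂q_E = 221 − 4q_E − q_C = 0 ⇒ q_E = 55.25 − 0.25q_C.
By symmetry q_C = q_E; substituting into the reaction function, 1.25q_E = 55.25 and q_E = 44.2.
P_E = 256 − 2·44.2 − 44.2 = 123.4.
Profit = (123.4 − 35)·44.2 = 3907.28.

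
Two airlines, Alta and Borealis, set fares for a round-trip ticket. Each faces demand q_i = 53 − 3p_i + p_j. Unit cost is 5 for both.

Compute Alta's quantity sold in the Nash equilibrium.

Alta's profit: π = (p_{Alta} − 5)(53 − 3p_{Alta} + p_{Borealis}).
∂π/∂p_{Alta} = 68 − 6p_{Alta} + p_{Borealis} = 0 ⇒ p_{Alta} = 34/3 + (1/6)p_{Borealis}.
By symmetry p_{Borealis} = p_{Alta}; substituting into the reaction function, (5/6)p_{Alta} = 34/3 and p_{Alta} = 13.6.
q_{Alta} = 53 − 3·13.6 + 13.6 = 25.8.

25.8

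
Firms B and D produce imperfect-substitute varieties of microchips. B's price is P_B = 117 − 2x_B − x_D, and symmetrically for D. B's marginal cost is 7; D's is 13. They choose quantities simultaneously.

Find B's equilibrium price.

Firm B's profit: π = x_B(117 − 2x_B − x_D) − 7x_B.
∂π/∂x_B = 110 − 4x_B − x_D = 0 ⇒ x_B = 27.5 − 0.25x_D.
Similarly x_D = 26 − 0.25x_B.
Solving the two reaction functions simultaneously: (1 − (−0.25)(−0.25))x_B = 27.5 − 0.25·26, so 0.9375x_B = 21 and x_B = 22.4.
Then x_D = 26 − 0.25·22.4 = 20.4.
P_B = 117 − 2·22.4 − 20.4 = 51.8.

51.8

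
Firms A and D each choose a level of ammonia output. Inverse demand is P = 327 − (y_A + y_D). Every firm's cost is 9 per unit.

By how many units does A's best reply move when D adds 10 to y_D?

-5

Firm A's profit: π = y_A(327 − (y_A + y_D)) − 9y_A.
∂π/∂y_A = 318 − 2y_A − y_D = 0, so y_A = 159 − 0.5y_D.
The reaction-function slope is −0.5, so a 10-unit rise in y_D moves y_A by −0.5 × 10 = −5. A's best response falls — the actions are strategic substitutes.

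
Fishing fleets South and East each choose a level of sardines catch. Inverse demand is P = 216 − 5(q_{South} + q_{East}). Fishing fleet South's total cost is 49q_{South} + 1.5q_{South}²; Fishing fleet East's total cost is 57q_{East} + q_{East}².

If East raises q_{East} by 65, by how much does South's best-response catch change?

Fishing fleet South's profit: π = q_{South}(216 − 5(q_{South} + q_{East})) − 49q_{South} − 1.5q_{South}².
∂π/∂q_{South} = 167 − 13q_{South} − 5q_{East} = 0, so q_{South} = 167/13 − (5/13)q_{East}.
The reaction-function slope is −5/13, so a 65-unit rise in q_{East} moves q_{South} by −5/13 × 65 = −25. South's best response falls — the actions are strategic substitutes.

-25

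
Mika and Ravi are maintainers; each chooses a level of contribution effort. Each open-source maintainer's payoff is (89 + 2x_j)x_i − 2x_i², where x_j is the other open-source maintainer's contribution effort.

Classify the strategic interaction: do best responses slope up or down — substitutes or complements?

Mika's payoff is (89 + 2x_R)x_M − 2x_M².
∂π/∂x_M = 89 + 2x_R − 4x_M = 0, so x_M = 22.25 + 0.5x_R.
The best-response slope dx_M/dx_R = 0.5 > 0: the reaction function is upward-sloping, so the choices are strategic complements.

strategic complements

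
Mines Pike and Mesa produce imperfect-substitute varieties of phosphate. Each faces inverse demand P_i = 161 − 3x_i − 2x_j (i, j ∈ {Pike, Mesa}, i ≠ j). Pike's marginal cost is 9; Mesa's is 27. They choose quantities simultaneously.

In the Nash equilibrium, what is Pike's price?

Mine Pike's profit: π = x_{Pike}(161 − 3x_{Pike} − 2x_{Mesa}) − 9x_{Pike}.
∂π/∂x_{Pike} = 152 − 6x_{Pike} − 2x_{Mesa} = 0 ⇒ x_{Pike} = 76/3 − (1/3)x_{Mesa}.
Similarly x_{Mesa} = 67/3 − (1/3)x_{Pike}.
Plugging x_{Mesa} into Pike's best response: x_{Pike} = 76/3 − (1/3)(67/3 − (1/3)x_{Pike}) ⇒ (8/9)x_{Pike} = 161/9, so x_{Pike} = 20.125.
Then x_{Mesa} = 67/3 − (1/3)·20.125 = 15.625.
P_{Pike} = 161 − 3·20.125 − 2·15.625 = 69.375.

69.375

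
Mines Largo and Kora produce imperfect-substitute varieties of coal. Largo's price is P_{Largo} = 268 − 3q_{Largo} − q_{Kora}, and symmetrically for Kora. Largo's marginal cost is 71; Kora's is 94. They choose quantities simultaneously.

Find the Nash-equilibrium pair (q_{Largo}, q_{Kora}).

28.8, 24.2

Mine Largo's profit: π = q_{Largo}(268 − 3q_{Largo} − q_{Kora}) − 71q_{Largo}.
∂π/∂q_{Largo} = 197 − 6q_{Largo} − q_{Kora} = 0 ⇒ q_{Largo} = 197/6 − (1/6)q_{Kora}.
Similarly q_{Kora} = 29 − (1/6)q_{Largo}.
Plugging q_{Kora} into Largo's best response: q_{Largo} = 197/6 − (1/6)(29 − (1/6)q_{Largo}) ⇒ (35/36)q_{Largo} = 28, so q_{Largo} = 28.8.
Then q_{Kora} = 29 − (1/6)·28.8 = 24.2.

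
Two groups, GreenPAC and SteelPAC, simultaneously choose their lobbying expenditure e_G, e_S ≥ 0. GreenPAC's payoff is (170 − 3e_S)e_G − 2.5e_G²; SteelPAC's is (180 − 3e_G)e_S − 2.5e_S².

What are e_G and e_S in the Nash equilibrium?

19.375, 24.375

Expanding GreenPAC's payoff: 170e_G − 3e_Se_G − 2.5e_G².
∂π/∂e_G = 170 − 3e_S − 5e_G = 0, so e_G = 34 − 0.6e_S.
Likewise for SteelPAC: e_S = 36 − 0.6e_G.
Substituting the second reaction function into the first: e_G = 34 − 0.6(36 − 0.6e_G), which gives 0.64e_G = 12.4 ⇒ e_G = 19.375.
Then e_S = 36 − 0.6·19.375 = 24.375.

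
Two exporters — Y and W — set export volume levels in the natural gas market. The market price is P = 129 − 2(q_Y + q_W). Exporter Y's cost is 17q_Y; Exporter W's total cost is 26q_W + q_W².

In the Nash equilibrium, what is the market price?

63.6

Exporter Y's profit: π = q_Y(129 − 2(q_Y + q_W)) − 17q_Y.
∂π/∂q_Y = 112 − 4q_Y − 2q_W = 0, so q_Y = 28 − 0.5q_W.
For W: ∂π/∂q_W = 103 − 6q_W − 2q_Y = 0 ⇒ q_W = 103/6 − (1/3)q_Y.
Plugging q_W into Y's best response: q_Y = 28 − 0.5(103/6 − (1/3)q_Y) ⇒ (5/6)q_Y = 233/12, so q_Y = 23.3.
Then q_W = 103/6 − (1/3)·23.3 = 9.4.
Equilibrium price: P = 129 − 2·32.7 = 63.6.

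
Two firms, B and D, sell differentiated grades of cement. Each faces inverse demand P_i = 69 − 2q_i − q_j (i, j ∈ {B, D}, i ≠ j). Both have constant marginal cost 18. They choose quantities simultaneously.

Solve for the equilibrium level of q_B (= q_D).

Firm B's profit: π = q_B(69 − 2q_B − q_D) − 18q_B.
∂π/∂q_B = 51 − 4q_B − q_D = 0 ⇒ q_B = 12.75 − 0.25q_D.
By symmetry q_D = q_B; substituting into the reaction function, 1.25q_B = 12.75 and q_B = 10.2.

10.2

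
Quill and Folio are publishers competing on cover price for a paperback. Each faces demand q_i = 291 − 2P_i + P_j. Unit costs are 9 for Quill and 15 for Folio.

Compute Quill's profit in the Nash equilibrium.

17974.08

Quill's profit: π = (P_{Quill} − 9)(291 − 2P_{Quill} + P_{Folio}).
∂π/∂P_{Quill} = 309 − 4P_{Quill} + P_{Folio} = 0 ⇒ P_{Quill} = 77.25 + 0.25P_{Folio}.
Similarly P_{Folio} = 80.25 + 0.25P_{Quill}.
Substituting the second reaction function into the first: P_{Quill} = 77.25 + 0.25(80.25 + 0.25P_{Quill}), which gives 0.9375P_{Quill} = 97.3125 ⇒ P_{Quill} = 103.8.
Then P_{Folio} = 80.25 + 0.25·103.8 = 106.2.
q_{Quill} = 291 − 2·103.8 + 106.2 = 189.6.
Profit = (103.8 − 9)·189.6 = 17974.08.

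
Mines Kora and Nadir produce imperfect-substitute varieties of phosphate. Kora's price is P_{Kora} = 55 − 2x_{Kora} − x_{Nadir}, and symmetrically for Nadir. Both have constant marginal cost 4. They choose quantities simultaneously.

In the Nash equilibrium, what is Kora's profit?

Mine Kora's profit: π = x_{Kora}(55 − 2x_{Kora} − x_{Nadir}) − 4x_{Kora}.
∂π/∂x_{Kora} = 51 − 4x_{Kora} − x_{Nadir} = 0 ⇒ x_{Kora} = 12.75 − 0.25x_{Nadir}.
By symmetry x_{Nadir} = x_{Kora}; substituting into the reaction function, 1.25x_{Kora} = 12.75 and x_{Kora} = 10.2.
P_{Kora} = 55 − 2·10.2 − 10.2 = 24.4.
Profit = (24.4 − 4)·10.2 = 208.08.

208.08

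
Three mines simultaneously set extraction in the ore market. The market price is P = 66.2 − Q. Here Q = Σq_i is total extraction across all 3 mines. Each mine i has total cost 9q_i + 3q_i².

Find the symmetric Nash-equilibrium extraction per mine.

A representative mine's profit is π_i = q_i(66.2 − Q) − 9q_i − 3q_i², with Q = q_i + Σ_{j≠i} q_j.
First-order condition: 57.2 − 8q_i − Σ_{j≠i} q_j = 0.
In a symmetric equilibrium every mine chooses the same q, so Σ_{j≠i} q_j = 2q. The condition becomes 57.2 − 10q = 0, giving q = 57.2/10 = 5.72.

5.72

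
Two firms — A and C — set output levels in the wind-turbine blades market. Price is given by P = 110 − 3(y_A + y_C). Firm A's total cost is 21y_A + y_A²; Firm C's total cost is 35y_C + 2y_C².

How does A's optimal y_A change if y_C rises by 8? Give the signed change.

-3

Firm A's profit: π = y_A(110 − 3(y_A + y_C)) − 21y_A − y_A².
∂π/∂y_A = 89 − 8y_A − 3y_C = 0, so y_A = 11.125 − 0.375y_C.
The reaction-function slope is −0.375, so an 8-unit rise in y_C moves y_A by −0.375 × 8 = −3. A's best response falls — the actions are strategic substitutes.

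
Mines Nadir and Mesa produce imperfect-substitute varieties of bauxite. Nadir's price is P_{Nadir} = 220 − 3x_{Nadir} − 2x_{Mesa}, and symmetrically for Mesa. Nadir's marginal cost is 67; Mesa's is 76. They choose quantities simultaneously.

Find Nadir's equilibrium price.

Mine Nadir's profit: π = x_{Nadir}(220 − 3x_{Nadir} − 2x_{Mesa}) − 67x_{Nadir}.
∂π/∂x_{Nadir} = 153 − 6x_{Nadir} − 2x_{Mesa} = 0 ⇒ x_{Nadir} = 25.5 − (1/3)x_{Mesa}.
Similarly x_{Mesa} = 24 − (1/3)x_{Nadir}.
Substituting the second reaction function into the first: x_{Nadir} = 25.5 − (1/3)(24 − (1/3)x_{Nadir}), which gives (8/9)x_{Nadir} = 17.5 ⇒ x_{Nadir} = 19.6875.
Then x_{Mesa} = 24 − (1/3)·19.6875 = 17.4375.
P_{Nadir} = 220 − 3·19.6875 − 2·17.4375 = 126.0625.

126.0625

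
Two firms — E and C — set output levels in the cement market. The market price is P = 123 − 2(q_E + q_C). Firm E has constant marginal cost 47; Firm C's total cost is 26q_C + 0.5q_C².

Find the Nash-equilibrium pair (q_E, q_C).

Firm E's profit: π = q_E(123 − 2(q_E + q_C)) − 47q_E.
∂π/∂q_E = 76 − 4q_E − 2q_C = 0, so q_E = 19 − 0.5q_C.
For C: ∂π/∂q_C = 97 − 5q_C − 2q_E = 0 ⇒ q_C = 19.4 − 0.4q_E.
Solving the two reaction functions simultaneously: (1 − (−0.5)(−0.4))q_E = 19 − 0.5·19.4, so 0.8q_E = 9.3 and q_E = 11.625.
Then q_C = 19.4 − 0.4·11.625 = 14.75.

11.625, 14.75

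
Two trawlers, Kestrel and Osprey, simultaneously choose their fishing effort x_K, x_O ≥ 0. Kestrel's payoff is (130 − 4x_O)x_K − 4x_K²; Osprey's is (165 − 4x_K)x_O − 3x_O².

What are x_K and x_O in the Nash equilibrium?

3.75, 25

Expanding Kestrel's payoff: 130x_K − 4x_Ox_K − 4x_K².
∂π/∂x_K = 130 − 4x_O − 8x_K = 0, so x_K = 16.25 − 0.5x_O.
Likewise for Osprey: x_O = 27.5 − (2/3)x_K.
Solving the two reaction functions simultaneously: (1 − (−0.5)(−2/3))x_K = 16.25 − 0.5·27.5, so (2/3)x_K = 2.5 and x_K = 3.75.
Then x_O = 27.5 − (2/3)·3.75 = 25.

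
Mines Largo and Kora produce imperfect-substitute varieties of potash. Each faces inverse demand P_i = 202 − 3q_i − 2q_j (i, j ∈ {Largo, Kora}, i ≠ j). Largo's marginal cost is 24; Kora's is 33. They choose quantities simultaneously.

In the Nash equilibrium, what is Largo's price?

Mine Largo's profit: π = q_{Largo}(202 − 3q_{Largo} − 2q_{Kora}) − 24q_{Largo}.
∂π/∂q_{Largo} = 178 − 6q_{Largo} − 2q_{Kora} = 0 ⇒ q_{Largo} = 89/3 − (1/3)q_{Kora}.
Similarly q_{Kora} = 169/6 − (1/3)q_{Largo}.
Substituting the second reaction function into the first: q_{Largo} = 89/3 − (1/3)(169/6 − (1/3)q_{Largo}), which gives (8/9)q_{Largo} = 365/18 ⇒ q_{Largo} = 22.8125.
Then q_{Kora} = 169/6 − (1/3)·22.8125 = 20.5625.
P_{Largo} = 202 − 3·22.8125 − 2·20.5625 = 92.4375.

92.4375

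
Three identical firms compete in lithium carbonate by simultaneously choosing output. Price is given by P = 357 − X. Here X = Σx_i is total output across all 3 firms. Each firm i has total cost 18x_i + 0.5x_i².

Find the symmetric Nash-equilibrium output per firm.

67.8

A representative firm's profit is π_i = x_i(357 − X) − 18x_i − 0.5x_i², with X = x_i + Σ_{j≠i} x_j.
First-order condition: 339 − 3x_i − Σ_{j≠i} x_j = 0.
Imposing symmetry (x_j = x for all j) turns Σ_{j≠i} x_j into 2x, so 339 = 5x and x = 67.8.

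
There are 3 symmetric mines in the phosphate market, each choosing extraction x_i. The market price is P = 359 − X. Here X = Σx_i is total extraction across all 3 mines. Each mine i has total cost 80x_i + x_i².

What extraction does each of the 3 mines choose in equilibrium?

46.5

A representative mine's profit is π_i = x_i(359 − X) − 80x_i − x_i², with X = x_i + Σ_{j≠i} x_j.
First-order condition: 279 − 4x_i − Σ_{j≠i} x_j = 0.
In a symmetric equilibrium every mine chooses the same x, so Σ_{j≠i} x_j = 2x. The condition becomes 279 − 6x = 0, giving x = 279/6 = 46.5.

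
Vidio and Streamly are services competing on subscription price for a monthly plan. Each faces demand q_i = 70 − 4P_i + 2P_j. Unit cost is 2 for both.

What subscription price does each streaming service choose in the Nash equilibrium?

Vidio's profit: π = (P_{Vidio} − 2)(70 − 4P_{Vidio} + 2P_{Streamly}).
∂π/∂P_{Vidio} = 78 − 8P_{Vidio} + 2P_{Streamly} = 0 ⇒ P_{Vidio} = 9.75 + 0.25P_{Streamly}.
By symmetry P_{Streamly} = P_{Vidio}; substituting into the reaction function, 0.75P_{Vidio} = 9.75 and P_{Vidio} = 13.

13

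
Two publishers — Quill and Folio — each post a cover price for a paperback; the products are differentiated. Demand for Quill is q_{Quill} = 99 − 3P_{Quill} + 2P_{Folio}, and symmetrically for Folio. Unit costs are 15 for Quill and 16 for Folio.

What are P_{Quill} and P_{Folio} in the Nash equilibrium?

Quill's profit: π = (P_{Quill} − 15)(99 − 3P_{Quill} + 2P_{Folio}).
∂π/∂P_{Quill} = 144 − 6P_{Quill} + 2P_{Folio} = 0 ⇒ P_{Quill} = 24 + (1/3)P_{Folio}.
Similarly P_{Folio} = 24.5 + (1/3)P_{Quill}.
Plugging P_{Folio} into Quill's best response: P_{Quill} = 24 + (1/3)(24.5 + (1/3)P_{Quill}) ⇒ (8/9)P_{Quill} = 193/6, so P_{Quill} = 36.1875.
Then P_{Folio} = 24.5 + (1/3)·36.1875 = 36.5625.

36.1875, 36.5625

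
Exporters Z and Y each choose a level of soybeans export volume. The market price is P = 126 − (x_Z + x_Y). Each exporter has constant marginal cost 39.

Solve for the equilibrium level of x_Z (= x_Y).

Exporter Z's profit: π = x_Z(126 − (x_Z + x_Y)) − 39x_Z.
∂π/∂x_Z = 87 − 2x_Z − x_Y = 0, so x_Z = 43.5 − 0.5x_Y.
By symmetry x_Y = x_Z; substituting into the reaction function, 1.5x_Z = 43.5 and x_Z = 29.

29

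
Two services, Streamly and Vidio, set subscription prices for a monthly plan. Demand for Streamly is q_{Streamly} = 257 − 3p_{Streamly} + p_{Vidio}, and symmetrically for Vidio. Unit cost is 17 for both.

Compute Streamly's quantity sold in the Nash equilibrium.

133.8

Streamly's profit: π = (p_{Streamly} − 17)(257 − 3p_{Streamly} + p_{Vidio}).
∂π/∂p_{Streamly} = 308 − 6p_{Streamly} + p_{Vidio} = 0 ⇒ p_{Streamly} = 154/3 + (1/6)p_{Vidio}.
Setting p_{Streamly} = p_{Vidio} in the reaction function: p_{Streamly} = 154/3 + (1/6)p_{Streamly}, so p_{Streamly} = (154/3) / (5/6) = 61.6.
q_{Streamly} = 257 − 3·61.6 + 61.6 = 133.8.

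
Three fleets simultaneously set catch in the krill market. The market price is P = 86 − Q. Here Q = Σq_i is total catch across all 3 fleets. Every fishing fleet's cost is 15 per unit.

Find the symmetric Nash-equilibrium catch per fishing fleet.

A representative fishing fleet's profit is π_i = q_i(86 − Q) − 15q_i, with Q = q_i + Σ_{j≠i} q_j.
First-order condition: 71 − 2q_i − Σ_{j≠i} q_j = 0.
In a symmetric equilibrium every fishing fleet chooses the same q, so Σ_{j≠i} q_j = 2q. The condition becomes 71 − 4q = 0, giving q = 71/4 = 17.75.

17.75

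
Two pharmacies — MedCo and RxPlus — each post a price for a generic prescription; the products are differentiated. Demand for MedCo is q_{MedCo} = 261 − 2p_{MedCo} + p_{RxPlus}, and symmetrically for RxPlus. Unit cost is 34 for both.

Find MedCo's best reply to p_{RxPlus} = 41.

MedCo's profit: π = (p_{MedCo} − 34)(261 − 2p_{MedCo} + p_{RxPlus}).
∂π/∂p_{MedCo} = 329 − 4p_{MedCo} + p_{RxPlus} = 0 ⇒ p_{MedCo} = 82.25 + 0.25p_{RxPlus}.
At p_{RxPlus} = 41: p_{MedCo} = 82.25 + 0.25·41 = 92.5.

92.5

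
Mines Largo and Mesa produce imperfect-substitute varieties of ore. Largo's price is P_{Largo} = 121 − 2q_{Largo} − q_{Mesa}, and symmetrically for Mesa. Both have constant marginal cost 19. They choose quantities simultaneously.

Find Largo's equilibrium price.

Mine Largo's profit: π = q_{Largo}(121 − 2q_{Largo} − q_{Mesa}) − 19q_{Largo}.
∂π/∂q_{Largo} = 102 − 4q_{Largo} − q_{Mesa} = 0 ⇒ q_{Largo} = 25.5 − 0.25q_{Mesa}.
The game is symmetric, so in equilibrium q_{Mesa} = q_{Largo}: the reaction function gives 1.25q_{Largo} = 25.5, hence q_{Largo} = 20.4.
P_{Largo} = 121 − 2·20.4 − 20.4 = 59.8.

59.8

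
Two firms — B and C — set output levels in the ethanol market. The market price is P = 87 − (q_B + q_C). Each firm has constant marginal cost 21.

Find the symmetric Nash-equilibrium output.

Firm B's profit: π = q_B(87 − (q_B + q_C)) − 21q_B.
∂π/∂q_B = 66 − 2q_B − q_C = 0, so q_B = 33 − 0.5q_C.
The game is symmetric, so in equilibrium q_C = q_B: the reaction function gives 1.5q_B = 33, hence q_B = 22.

22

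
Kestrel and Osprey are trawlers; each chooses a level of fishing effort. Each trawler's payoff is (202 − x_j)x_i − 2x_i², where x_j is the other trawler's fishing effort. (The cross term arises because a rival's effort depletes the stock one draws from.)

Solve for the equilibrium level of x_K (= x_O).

Kestrel's payoff is (202 − x_O)x_K − 2x_K².
∂π/∂x_K = 202 − x_O − 4x_K = 0, so x_K = 50.5 − 0.25x_O.
The game is symmetric, so in equilibrium x_O = x_K: the reaction function gives 1.25x_K = 50.5, hence x_K = 40.4.

40.4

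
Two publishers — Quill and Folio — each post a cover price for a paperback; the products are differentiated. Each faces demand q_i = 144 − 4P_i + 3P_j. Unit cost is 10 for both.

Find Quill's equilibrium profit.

2872.96

Quill's profit: π = (P_{Quill} − 10)(144 − 4P_{Quill} + 3P_{Folio}).
∂π/∂P_{Quill} = 184 − 8P_{Quill} + 3P_{Folio} = 0 ⇒ P_{Quill} = 23 + 0.375P_{Folio}.
Setting P_{Quill} = P_{Folio} in the reaction function: P_{Quill} = 23 + 0.375P_{Quill}, so P_{Quill} = 23 / 0.625 = 36.8.
q_{Quill} = 144 − 4·36.8 + 3·36.8 = 107.2.
Profit = (36.8 − 10)·107.2 = 2872.96.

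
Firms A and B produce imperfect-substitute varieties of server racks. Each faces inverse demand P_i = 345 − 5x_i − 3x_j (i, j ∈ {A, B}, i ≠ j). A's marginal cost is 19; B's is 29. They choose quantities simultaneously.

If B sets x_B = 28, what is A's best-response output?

Firm A's profit: π = x_A(345 − 5x_A − 3x_B) − 19x_A.
∂π/∂x_A = 326 − 10x_A − 3x_B = 0 ⇒ x_A = 32.6 − 0.3x_B.
At x_B = 28: x_A = 32.6 − 0.3·28 = 24.2.

24.2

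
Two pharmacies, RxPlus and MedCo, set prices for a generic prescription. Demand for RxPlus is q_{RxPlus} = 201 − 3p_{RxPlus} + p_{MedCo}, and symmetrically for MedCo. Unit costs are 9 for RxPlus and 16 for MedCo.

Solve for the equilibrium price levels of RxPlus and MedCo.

RxPlus's profit: π = (p_{RxPlus} − 9)(201 − 3p_{RxPlus} + p_{MedCo}).
∂π/∂p_{RxPlus} = 228 − 6p_{RxPlus} + p_{MedCo} = 0 ⇒ p_{RxPlus} = 38 + (1/6)p_{MedCo}.
Similarly p_{MedCo} = 41.5 + (1/6)p_{RxPlus}.
Substituting the second reaction function into the first: p_{RxPlus} = 38 + (1/6)(41.5 + (1/6)p_{RxPlus}), which gives (35/36)p_{RxPlus} = 539/12 ⇒ p_{RxPlus} = 46.2.
Then p_{MedCo} = 41.5 + (1/6)·46.2 = 49.2.

46.2, 49.2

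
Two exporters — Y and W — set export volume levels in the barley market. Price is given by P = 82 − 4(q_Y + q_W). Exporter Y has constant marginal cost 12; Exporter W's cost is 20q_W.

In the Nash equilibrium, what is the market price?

38

Exporter Y's profit: π = q_Y(82 − 4(q_Y + q_W)) − 12q_Y.
∂π/∂q_Y = 70 − 8q_Y − 4q_W = 0, so q_Y = 8.75 − 0.5q_W.
By the same steps for W: q_W = 7.75 − 0.5q_Y.
Substituting the second reaction function into the first: q_Y = 8.75 − 0.5(7.75 − 0.5q_Y), which gives 0.75q_Y = 4.875 ⇒ q_Y = 6.5.
Then q_W = 7.75 − 0.5·6.5 = 4.5.
Equilibrium price: P = 82 − 4·11 = 38.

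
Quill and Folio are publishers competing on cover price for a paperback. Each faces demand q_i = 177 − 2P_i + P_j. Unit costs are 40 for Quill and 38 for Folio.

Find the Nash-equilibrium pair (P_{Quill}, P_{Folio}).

85.4, 84.6

Quill's profit: π = (P_{Quill} − 40)(177 − 2P_{Quill} + P_{Folio}).
∂π/∂P_{Quill} = 257 − 4P_{Quill} + P_{Folio} = 0 ⇒ P_{Quill} = 64.25 + 0.25P_{Folio}.
Similarly P_{Folio} = 63.25 + 0.25P_{Quill}.
Solving the two reaction functions simultaneously: (1 − (0.25)(0.25))P_{Quill} = 64.25 + 0.25·63.25, so 0.9375P_{Quill} = 80.0625 and P_{Quill} = 85.4.
Then P_{Folio} = 63.25 + 0.25·85.4 = 84.6.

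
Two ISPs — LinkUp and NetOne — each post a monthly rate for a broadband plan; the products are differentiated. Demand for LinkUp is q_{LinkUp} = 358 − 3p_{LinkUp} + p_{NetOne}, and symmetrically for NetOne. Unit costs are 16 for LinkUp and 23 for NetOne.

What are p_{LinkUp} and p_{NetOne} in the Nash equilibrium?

LinkUp's profit: π = (p_{LinkUp} − 16)(358 − 3p_{LinkUp} + p_{NetOne}).
∂π/∂p_{LinkUp} = 406 − 6p_{LinkUp} + p_{NetOne} = 0 ⇒ p_{LinkUp} = 203/3 + (1/6)p_{NetOne}.
Similarly p_{NetOne} = 427/6 + (1/6)p_{LinkUp}.
Substituting the second reaction function into the first: p_{LinkUp} = 203/3 + (1/6)(427/6 + (1/6)p_{LinkUp}), which gives (35/36)p_{LinkUp} = 2863/36 ⇒ p_{LinkUp} = 81.8.
Then p_{NetOne} = 427/6 + (1/6)·81.8 = 84.8.

81.8, 84.8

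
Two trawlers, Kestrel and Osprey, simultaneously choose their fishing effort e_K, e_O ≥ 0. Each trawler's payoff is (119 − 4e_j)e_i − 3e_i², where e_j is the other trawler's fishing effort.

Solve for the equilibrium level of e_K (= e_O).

Kestrel's payoff is (119 − 4e_O)e_K − 3e_K².
∂π/∂e_K = 119 − 4e_O − 6e_K = 0, so e_K = 119/6 − (2/3)e_O.
Setting e_K = e_O in the reaction function: e_K = 119/6 − (2/3)e_K, so e_K = (119/6) / (5/3) = 11.9.

11.9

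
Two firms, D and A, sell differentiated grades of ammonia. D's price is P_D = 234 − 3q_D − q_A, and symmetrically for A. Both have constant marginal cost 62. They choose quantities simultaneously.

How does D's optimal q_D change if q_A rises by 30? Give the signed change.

Firm D's profit: π = q_D(234 − 3q_D − q_A) − 62q_D.
∂π/∂q_D = 172 − 6q_D − q_A = 0 ⇒ q_D = 86/3 − (1/6)q_A.
The reaction-function slope is −1/6, so a 30-unit rise in q_A moves q_D by −1/6 × 30 = −5. D's best response falls — the actions are strategic substitutes.

-5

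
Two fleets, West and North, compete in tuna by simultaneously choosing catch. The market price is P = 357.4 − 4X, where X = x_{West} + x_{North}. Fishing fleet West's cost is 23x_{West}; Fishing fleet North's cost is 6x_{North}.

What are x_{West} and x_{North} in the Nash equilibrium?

Fishing fleet West's profit: π = x_{West}(357.4 − 4(x_{West} + x_{North})) − 23x_{West}.
∂π/∂x_{West} = 334.4 − 8x_{West} − 4x_{North} = 0, so x_{West} = 41.8 − 0.5x_{North}.
By the same steps for North: x_{North} = 43.925 − 0.5x_{West}.
Substituting the second reaction function into the first: x_{West} = 41.8 − 0.5(43.925 − 0.5x_{West}), which gives 0.75x_{West} = 19.8375 ⇒ x_{West} = 26.45.
Then x_{North} = 43.925 − 0.5·26.45 = 30.7.

26.45, 30.7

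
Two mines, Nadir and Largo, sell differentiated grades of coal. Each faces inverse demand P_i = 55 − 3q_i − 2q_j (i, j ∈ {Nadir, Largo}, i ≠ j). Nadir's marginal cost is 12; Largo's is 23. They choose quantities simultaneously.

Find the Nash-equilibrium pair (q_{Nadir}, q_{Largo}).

Mine Nadir's profit: π = q_{Nadir}(55 − 3q_{Nadir} − 2q_{Largo}) − 12q_{Nadir}.
∂π/∂q_{Nadir} = 43 − 6q_{Nadir} − 2q_{Largo} = 0 ⇒ q_{Nadir} = 43/6 − (1/3)q_{Largo}.
Similarly q_{Largo} = 16/3 − (1/3)q_{Nadir}.
Solving the two reaction functions simultaneously: (1 − (−1/3)(−1/3))q_{Nadir} = 43/6 − (1/3)·(16/3), so (8/9)q_{Nadir} = 97/18 and q_{Nadir} = 6.0625.
Then q_{Largo} = 16/3 − (1/3)·6.0625 = 3.3125.

6.0625, 3.3125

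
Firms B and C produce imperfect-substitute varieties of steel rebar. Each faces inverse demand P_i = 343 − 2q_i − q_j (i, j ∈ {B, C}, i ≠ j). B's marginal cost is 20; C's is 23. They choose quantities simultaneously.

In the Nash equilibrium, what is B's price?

Firm B's profit: π = q_B(343 − 2q_B − q_C) − 20q_B.
∂π/∂q_B = 323 − 4q_B − q_C = 0 ⇒ q_B = 80.75 − 0.25q_C.
Similarly q_C = 80 − 0.25q_B.
Solving the two reaction functions simultaneously: (1 − (−0.25)(−0.25))q_B = 80.75 − 0.25·80, so 0.9375q_B = 60.75 and q_B = 64.8.
Then q_C = 80 − 0.25·64.8 = 63.8.
P_B = 343 − 2·64.8 − 63.8 = 149.6.

149.6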